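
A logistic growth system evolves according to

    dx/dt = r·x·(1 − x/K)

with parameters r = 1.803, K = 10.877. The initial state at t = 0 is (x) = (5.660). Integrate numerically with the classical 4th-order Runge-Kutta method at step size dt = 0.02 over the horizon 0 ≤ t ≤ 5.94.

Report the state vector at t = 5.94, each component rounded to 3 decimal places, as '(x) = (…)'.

(x) = (10.877)

t=0.000: state=(5.660)
step 1 (dt=0.02): k1=(4.895), k2=(4.891), k3=(4.891), k4=(4.886); state += dt/6·(k1+2k2+2k3+k4)
t=0.020: state=(5.758)
t=0.040: state=(5.855)
t=0.060: state=(5.953)
continuing one RK4 step at a time; state shown every 10 steps (Δt=0.2):
t=0.200: state=(6.621)
t=0.400: state=(7.511)
t=0.600: state=(8.288)
t=0.800: state=(8.931)
t=1.000: state=(9.443)
t=1.200: state=(9.835)
t=1.400: state=(10.129)
t=1.600: state=(10.344)
t=1.800: state=(10.500)
t=2.000: state=(10.611)
t=2.200: state=(10.690)
t=2.400: state=(10.746)
t=2.600: state=(10.785)
t=2.800: state=(10.813)
t=3.000: state=(10.832)
t=3.200: state=(10.846)
t=3.400: state=(10.855)
t=3.600: state=(10.862)
t=3.800: state=(10.866)
t=4.000: state=(10.870)
t=4.200: state=(10.872)
t=4.400: state=(10.873)
t=4.600: state=(10.874)
t=4.800: state=(10.875)
t=5.000: state=(10.876)
t=5.200: state=(10.876)
t=5.400: state=(10.876)
t=5.600: state=(10.877)
t=5.800: state=(10.877)
t=5.940: state=(10.877)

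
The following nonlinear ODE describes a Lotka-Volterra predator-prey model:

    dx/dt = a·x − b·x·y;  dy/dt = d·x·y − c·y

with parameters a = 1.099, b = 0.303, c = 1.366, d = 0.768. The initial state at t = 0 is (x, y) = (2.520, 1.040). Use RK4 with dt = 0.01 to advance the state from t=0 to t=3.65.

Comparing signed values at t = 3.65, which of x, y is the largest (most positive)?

t=0.000: state=(2.520, 1.040)
step 1 (dt=0.01): k1=(1.975, 0.592), k2=(1.981, 0.602), k3=(1.981, 0.602), k4=(1.986, 0.611); state += dt/6·(k1+2k2+2k3+k4)
t=0.010: state=(2.540, 1.046)
t=0.020: state=(2.560, 1.052)
t=0.030: state=(2.580, 1.059)
continuing one RK4 step at a time; state shown every 20 steps (Δt=0.2):
t=0.200: state=(2.935, 1.203)
t=0.400: state=(3.373, 1.485)
t=0.600: state=(3.790, 1.960)
t=0.800: state=(4.102, 2.740)
t=1.000: state=(4.183, 3.956)
t=1.200: state=(3.905, 5.630)
t=1.400: state=(3.270, 7.460)
t=1.600: state=(2.477, 8.829)
t=1.800: state=(1.774, 9.291)
t=2.000: state=(1.269, 8.907)
t=2.200: state=(0.945, 8.018)
t=2.400: state=(0.748, 6.939)
t=2.600: state=(0.632, 5.866)
t=2.800: state=(0.569, 4.892)
t=3.000: state=(0.541, 4.053)
t=3.200: state=(0.539, 3.349)
t=3.400: state=(0.558, 2.772)
t=3.600: state=(0.596, 2.304)
t=3.650: state=(0.609, 2.203)
compare at T: x=0.609, y=2.203

largest component: y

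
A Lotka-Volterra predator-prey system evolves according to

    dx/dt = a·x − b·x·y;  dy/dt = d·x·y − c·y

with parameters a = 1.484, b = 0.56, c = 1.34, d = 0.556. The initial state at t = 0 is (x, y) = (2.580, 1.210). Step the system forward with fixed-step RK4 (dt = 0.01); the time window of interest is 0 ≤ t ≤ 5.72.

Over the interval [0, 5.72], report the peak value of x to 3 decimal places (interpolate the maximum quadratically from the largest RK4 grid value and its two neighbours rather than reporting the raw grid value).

max x = 4.633

t=0.000: state=(2.580, 1.210)
step 1 (dt=0.01): k1=(2.081, 0.114), k2=(2.088, 0.121), k3=(2.088, 0.121), k4=(2.096, 0.128); state += dt/6·(k1+2k2+2k3+k4)
t=0.010: state=(2.601, 1.211)
t=0.020: state=(2.622, 1.213)
t=0.030: state=(2.643, 1.214)
continuing one RK4 step at a time; state shown every 20 steps (Δt=0.2):
t=0.200: state=(3.024, 1.263)
t=0.400: state=(3.510, 1.389)
t=0.600: state=(3.996, 1.614)
t=0.800: state=(4.406, 1.972)
t=1.000: state=(4.623, 2.497)
t=1.200: state=(4.530, 3.188)
t=1.400: state=(4.087, 3.949)
t=1.600: state=(3.402, 4.587)
t=1.800: state=(2.679, 4.918)
t=2.000: state=(2.075, 4.892)
t=2.200: state=(1.638, 4.593)
t=2.400: state=(1.350, 4.143)
t=2.600: state=(1.174, 3.644)
t=2.800: state=(1.080, 3.157)
t=3.000: state=(1.047, 2.717)
t=3.200: state=(1.062, 2.336)
t=3.400: state=(1.120, 2.016)
t=3.600: state=(1.221, 1.756)
t=3.800: state=(1.366, 1.550)
t=4.000: state=(1.559, 1.395)
t=4.200: state=(1.806, 1.285)
t=4.400: state=(2.113, 1.222)
t=4.600: state=(2.483, 1.206)
t=4.800: state=(2.914, 1.245)
t=5.000: state=(3.393, 1.352)
t=5.200: state=(3.884, 1.550)
t=5.400: state=(4.321, 1.872)
t=5.600: state=(4.596, 2.356)
t=5.720: state=(4.630, 2.731)
largest grid value and its neighbours: x(1.040)=4.63255, x(1.050)=4.63281, x(1.060)=4.63223
parabola through these three points peaks at t≈1.048 with x≈4.63283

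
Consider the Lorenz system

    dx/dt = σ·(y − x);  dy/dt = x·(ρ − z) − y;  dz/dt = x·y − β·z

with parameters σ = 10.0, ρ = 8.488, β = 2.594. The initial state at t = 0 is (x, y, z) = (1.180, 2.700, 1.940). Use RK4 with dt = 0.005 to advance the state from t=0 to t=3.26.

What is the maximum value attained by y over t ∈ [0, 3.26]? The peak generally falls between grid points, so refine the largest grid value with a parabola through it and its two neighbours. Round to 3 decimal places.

max y = 7.507

t=0.000: state=(1.180, 2.700, 1.940)
step 1 (dt=0.005): k1=(15.200, 5.027, -1.846), k2=(14.946, 5.269, -1.716), k3=(14.958, 5.263, -1.718), k4=(14.715, 5.501, -1.589); state += dt/6·(k1+2k2+2k3+k4)
t=0.005: state=(1.255, 2.726, 1.931)
t=0.010: state=(1.327, 2.755, 1.924)
t=0.015: state=(1.398, 2.786, 1.918)
continuing one RK4 step at a time; state shown every 40 steps (Δt=0.2):
t=0.200: state=(3.676, 5.035, 2.731)
t=0.400: state=(6.469, 7.503, 7.134)
t=0.600: state=(6.095, 4.776, 10.931)
t=0.800: state=(3.407, 2.451, 8.886)
t=1.000: state=(2.514, 2.485, 6.309)
t=1.200: state=(3.007, 3.493, 5.011)
t=1.400: state=(4.322, 5.089, 5.500)
t=1.600: state=(5.559, 5.853, 7.777)
t=1.800: state=(5.169, 4.581, 9.155)
t=2.000: state=(3.961, 3.494, 8.191)
t=2.200: state=(3.522, 3.539, 6.831)
t=2.400: state=(3.911, 4.245, 6.304)
t=2.600: state=(4.652, 4.991, 6.911)
t=2.800: state=(4.999, 4.969, 7.986)
t=3.000: state=(4.605, 4.309, 8.240)
t=3.200: state=(4.099, 3.935, 7.635)
t=3.260: state=(4.023, 3.933, 7.420)
largest grid value and its neighbours: y(0.400)=7.50287, y(0.405)=7.50687, y(0.410)=7.50627
parabola through these three points peaks at t≈0.407 with y≈7.50718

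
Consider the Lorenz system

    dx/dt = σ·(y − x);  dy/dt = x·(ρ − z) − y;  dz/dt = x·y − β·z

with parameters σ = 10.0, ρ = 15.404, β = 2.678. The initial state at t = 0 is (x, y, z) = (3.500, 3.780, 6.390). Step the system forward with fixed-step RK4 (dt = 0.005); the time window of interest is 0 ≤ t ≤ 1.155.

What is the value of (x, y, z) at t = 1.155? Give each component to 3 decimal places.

(x, y, z) = (8.216, 10.341, 12.970)

t=0.000: state=(3.500, 3.780, 6.390)
step 1 (dt=0.005): k1=(2.800, 27.769, -3.882), k2=(3.424, 27.797, -3.587), k3=(3.409, 27.808, -3.582), k4=(4.020, 27.847, -3.281); state += dt/6·(k1+2k2+2k3+k4)
t=0.005: state=(3.517, 3.919, 6.372)
t=0.010: state=(3.540, 4.059, 6.357)
t=0.015: state=(3.569, 4.199, 6.346)
continuing one RK4 step at a time; state shown every 10 steps (Δt=0.05):
t=0.050: state=(3.912, 5.215, 6.365)
t=0.100: state=(4.760, 6.823, 6.788)
t=0.150: state=(5.947, 8.601, 7.876)
t=0.200: state=(7.366, 10.314, 9.859)
t=0.250: state=(8.794, 11.428, 12.790)
t=0.300: state=(9.846, 11.262, 16.224)
t=0.350: state=(10.083, 9.545, 19.127)
t=0.400: state=(9.321, 6.906, 20.500)
t=0.450: state=(7.825, 4.442, 20.196)
t=0.500: state=(6.115, 2.805, 18.823)
t=0.550: state=(4.618, 1.998, 17.050)
t=0.600: state=(3.520, 1.748, 15.259)
t=0.650: state=(2.829, 1.810, 13.605)
t=0.700: state=(2.474, 2.047, 12.135)
t=0.750: state=(2.379, 2.407, 10.865)
t=0.800: state=(2.489, 2.891, 9.802)
t=0.850: state=(2.776, 3.523, 8.967)
t=0.900: state=(3.237, 4.338, 8.395)
t=0.950: state=(3.882, 5.366, 8.151)
t=1.000: state=(4.724, 6.610, 8.336)
t=1.050: state=(5.761, 8.004, 9.091)
t=1.100: state=(6.937, 9.353, 10.548)
t=1.150: state=(8.108, 10.288, 12.721)
t=1.155: state=(8.216, 10.341, 12.970)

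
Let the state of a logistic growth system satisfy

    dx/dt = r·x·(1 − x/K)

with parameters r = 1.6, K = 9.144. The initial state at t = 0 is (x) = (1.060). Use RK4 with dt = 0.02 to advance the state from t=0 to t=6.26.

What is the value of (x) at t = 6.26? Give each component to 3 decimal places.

t=0.000: state=(1.060)
step 1 (dt=0.02): k1=(1.499), k2=(1.518), k3=(1.518), k4=(1.537); state += dt/6·(k1+2k2+2k3+k4)
t=0.020: state=(1.090)
t=0.040: state=(1.121)
t=0.060: state=(1.153)
continuing one RK4 step at a time; state shown every 25 steps (Δt=0.5):
t=0.500: state=(2.066)
t=1.000: state=(3.600)
t=1.500: state=(5.405)
t=2.000: state=(6.976)
t=2.500: state=(8.023)
t=3.000: state=(8.604)
t=3.500: state=(8.893)
t=4.000: state=(9.030)
t=4.500: state=(9.092)
t=5.000: state=(9.121)
t=5.500: state=(9.134)
t=6.000: state=(9.139)
t=6.260: state=(9.141)

(x) = (9.141)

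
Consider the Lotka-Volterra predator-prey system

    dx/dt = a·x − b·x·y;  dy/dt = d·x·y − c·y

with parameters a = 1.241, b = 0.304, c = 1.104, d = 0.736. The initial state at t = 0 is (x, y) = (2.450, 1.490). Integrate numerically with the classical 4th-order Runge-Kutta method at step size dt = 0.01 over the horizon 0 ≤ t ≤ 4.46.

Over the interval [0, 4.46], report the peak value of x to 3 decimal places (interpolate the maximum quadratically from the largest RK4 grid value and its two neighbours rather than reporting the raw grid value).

t=0.000: state=(2.450, 1.490)
step 1 (dt=0.01): k1=(1.931, 1.042), k2=(1.934, 1.056), k3=(1.934, 1.056), k4=(1.938, 1.071); state += dt/6·(k1+2k2+2k3+k4)
t=0.010: state=(2.469, 1.501)
t=0.020: state=(2.489, 1.511)
t=0.030: state=(2.508, 1.523)
continuing one RK4 step at a time; state shown every 20 steps (Δt=0.2):
t=0.200: state=(2.846, 1.764)
t=0.400: state=(3.236, 2.214)
t=0.600: state=(3.553, 2.931)
t=0.800: state=(3.695, 4.018)
t=1.000: state=(3.551, 5.514)
t=1.200: state=(3.090, 7.233)
t=1.400: state=(2.432, 8.719)
t=1.600: state=(1.783, 9.523)
t=1.800: state=(1.275, 9.544)
t=2.000: state=(0.929, 8.985)
t=2.200: state=(0.707, 8.116)
t=2.400: state=(0.570, 7.144)
t=2.600: state=(0.487, 6.188)
t=2.800: state=(0.440, 5.311)
t=3.000: state=(0.419, 4.535)
t=3.200: state=(0.416, 3.866)
t=3.400: state=(0.429, 3.299)
t=3.600: state=(0.457, 2.823)
t=3.800: state=(0.499, 2.428)
t=4.000: state=(0.557, 2.104)
t=4.200: state=(0.634, 1.841)
t=4.400: state=(0.731, 1.632)
t=4.460: state=(0.765, 1.579)
largest grid value and its neighbours: x(0.800)=3.69472, x(0.810)=3.69507, x(0.820)=3.69468
parabola through these three points peaks at t≈0.810 with x≈3.69507

max x = 3.695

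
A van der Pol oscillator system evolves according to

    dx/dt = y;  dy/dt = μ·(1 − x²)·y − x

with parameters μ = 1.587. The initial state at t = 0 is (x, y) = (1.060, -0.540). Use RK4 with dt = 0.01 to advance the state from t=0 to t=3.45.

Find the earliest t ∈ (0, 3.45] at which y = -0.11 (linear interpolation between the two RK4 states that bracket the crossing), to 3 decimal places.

t=0.000: state=(1.060, -0.540)
step 1 (dt=0.01): k1=(-0.540, -0.954), k2=(-0.545, -0.955), k3=(-0.545, -0.955), k4=(-0.550, -0.957); state += dt/6·(k1+2k2+2k3+k4)
t=0.010: state=(1.055, -0.550)
t=0.020: state=(1.049, -0.559)
t=0.030: state=(1.043, -0.569)
continuing one RK4 step at a time; state shown every 20 steps (Δt=0.2):
t=0.200: state=(0.932, -0.741)
t=0.400: state=(0.761, -0.988)
t=0.600: state=(0.531, -1.329)
t=0.800: state=(0.218, -1.828)
t=1.000: state=(-0.213, -2.504)
t=1.200: state=(-0.777, -3.060)
t=1.400: state=(-1.372, -2.670)
t=1.600: state=(-1.781, -1.377)
t=1.800: state=(-1.944, -0.360)
t=1.880: state=(-1.963, -0.120)
next step: t=1.890: state=(-1.964, -0.096) — y has crossed -0.11
linear interpolation between t=1.880 (-0.12022) and t=1.890 (-0.09569) → t≈1.884

t = 1.884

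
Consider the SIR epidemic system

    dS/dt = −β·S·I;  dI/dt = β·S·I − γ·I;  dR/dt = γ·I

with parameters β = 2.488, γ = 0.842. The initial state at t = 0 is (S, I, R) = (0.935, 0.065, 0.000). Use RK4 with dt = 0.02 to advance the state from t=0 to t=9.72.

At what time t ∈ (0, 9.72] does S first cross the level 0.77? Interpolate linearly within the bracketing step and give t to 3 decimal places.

t = 0.711

t=0.000: state=(0.935, 0.065, 0.000)
step 1 (dt=0.02): k1=(-0.151, 0.096, 0.055), k2=(-0.153, 0.098, 0.056), k3=(-0.153, 0.098, 0.056), k4=(-0.155, 0.099, 0.056); state += dt/6·(k1+2k2+2k3+k4)
t=0.020: state=(0.932, 0.067, 0.001)
t=0.040: state=(0.929, 0.069, 0.002)
t=0.060: state=(0.926, 0.071, 0.003)
continuing one RK4 step at a time; state shown every 25 steps (Δt=0.5):
t=0.500: state=(0.832, 0.129, 0.040)
t=0.700: state=(0.774, 0.162, 0.064)
next step: t=0.720: state=(0.767, 0.166, 0.067) — S has crossed 0.77
linear interpolation between t=0.700 (0.77353) and t=0.720 (0.76724) → t≈0.711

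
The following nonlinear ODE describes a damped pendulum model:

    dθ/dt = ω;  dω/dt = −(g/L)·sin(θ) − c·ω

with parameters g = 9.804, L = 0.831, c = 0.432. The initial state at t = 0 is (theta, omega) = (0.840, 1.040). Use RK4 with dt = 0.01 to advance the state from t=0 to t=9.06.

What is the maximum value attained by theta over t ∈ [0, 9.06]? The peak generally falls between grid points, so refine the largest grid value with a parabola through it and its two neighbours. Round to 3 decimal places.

max theta = 0.898

t=0.000: state=(0.840, 1.040)
step 1 (dt=0.01): k1=(1.040, -9.234), k2=(0.994, -9.255), k3=(0.994, -9.253), k4=(0.947, -9.272); state += dt/6·(k1+2k2+2k3+k4)
t=0.010: state=(0.850, 0.947)
t=0.020: state=(0.859, 0.855)
t=0.030: state=(0.867, 0.761)
continuing one RK4 step at a time; state shown every 50 steps (Δt=0.5):
t=0.500: state=(0.306, -2.610)
t=1.000: state=(-0.707, -0.541)
t=1.500: state=(-0.136, 2.204)
t=2.000: state=(0.588, 0.072)
t=2.500: state=(-0.003, -1.795)
t=3.000: state=(-0.472, 0.297)
t=3.500: state=(0.103, 1.383)
t=4.000: state=(0.356, -0.544)
t=4.500: state=(-0.164, -0.989)
t=5.000: state=(-0.248, 0.670)
t=5.500: state=(0.191, 0.637)
t=6.000: state=(0.154, -0.695)
t=6.500: state=(-0.191, -0.344)
t=7.000: state=(-0.077, 0.646)
t=7.500: state=(0.173, 0.117)
t=8.000: state=(0.018, -0.550)
t=8.500: state=(-0.144, 0.044)
t=9.000: state=(0.021, 0.432)
t=9.060: state=(0.046, 0.397)
largest grid value and its neighbours: theta(0.100)=0.89746, theta(0.110)=0.89808, theta(0.120)=0.89778
parabola through these three points peaks at t≈0.112 with theta≈0.89810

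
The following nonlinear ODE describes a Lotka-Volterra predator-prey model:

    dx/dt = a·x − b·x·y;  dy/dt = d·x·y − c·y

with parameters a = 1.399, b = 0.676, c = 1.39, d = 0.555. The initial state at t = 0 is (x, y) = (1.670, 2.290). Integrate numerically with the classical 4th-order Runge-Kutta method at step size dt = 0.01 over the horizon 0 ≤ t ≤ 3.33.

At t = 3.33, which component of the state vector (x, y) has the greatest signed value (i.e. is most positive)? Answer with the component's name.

largest component: x

t=0.000: state=(1.670, 2.290)
step 1 (dt=0.01): k1=(-0.249, -1.061), k2=(-0.243, -1.060), k3=(-0.243, -1.060), k4=(-0.237, -1.059); state += dt/6·(k1+2k2+2k3+k4)
t=0.010: state=(1.668, 2.279)
t=0.020: state=(1.665, 2.269)
t=0.030: state=(1.663, 2.258)
continuing one RK4 step at a time; state shown every 20 steps (Δt=0.2):
t=0.200: state=(1.644, 2.083)
t=0.400: state=(1.662, 1.895)
t=0.600: state=(1.722, 1.731)
t=0.800: state=(1.819, 1.595)
t=1.000: state=(1.955, 1.489)
t=1.200: state=(2.126, 1.413)
t=1.400: state=(2.331, 1.370)
t=1.600: state=(2.564, 1.361)
t=1.800: state=(2.818, 1.390)
t=2.000: state=(3.076, 1.460)
t=2.200: state=(3.316, 1.577)
t=2.400: state=(3.506, 1.745)
t=2.600: state=(3.612, 1.963)
t=2.800: state=(3.602, 2.221)
t=3.000: state=(3.464, 2.493)
t=3.200: state=(3.216, 2.738)
t=3.330: state=(3.015, 2.862)
compare at T: x=3.015, y=2.862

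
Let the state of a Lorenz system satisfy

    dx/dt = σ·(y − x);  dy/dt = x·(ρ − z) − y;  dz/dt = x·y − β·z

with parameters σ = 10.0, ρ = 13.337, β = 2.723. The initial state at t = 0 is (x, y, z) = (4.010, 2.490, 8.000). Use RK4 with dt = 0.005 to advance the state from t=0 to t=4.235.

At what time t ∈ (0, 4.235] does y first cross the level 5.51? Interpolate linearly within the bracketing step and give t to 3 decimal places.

t = 0.162

t=0.000: state=(4.010, 2.490, 8.000)
step 1 (dt=0.005): k1=(-15.200, 18.911, -11.799), k2=(-14.347, 18.778, -11.626), k3=(-14.372, 18.789, -11.623), k4=(-13.542, 18.663, -11.450); state += dt/6·(k1+2k2+2k3+k4)
t=0.005: state=(3.938, 2.584, 7.942)
t=0.010: state=(3.874, 2.677, 7.886)
t=0.015: state=(3.818, 2.768, 7.831)
t=0.160: state=(4.260, 5.466, 7.186)
next step: t=0.165: state=(4.321, 5.570, 7.207) — y has crossed 5.51
linear interpolation between t=0.160 (5.46601) and t=0.165 (5.57015) → t≈0.162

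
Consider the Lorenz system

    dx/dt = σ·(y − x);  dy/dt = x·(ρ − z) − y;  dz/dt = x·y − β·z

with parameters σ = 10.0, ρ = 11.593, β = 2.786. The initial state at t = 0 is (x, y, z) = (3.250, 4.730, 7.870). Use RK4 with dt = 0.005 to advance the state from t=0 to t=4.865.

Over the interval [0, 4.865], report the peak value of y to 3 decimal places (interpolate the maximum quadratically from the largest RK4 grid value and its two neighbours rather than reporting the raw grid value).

max y = 7.361

t=0.000: state=(3.250, 4.730, 7.870)
step 1 (dt=0.005): k1=(14.800, 7.370, -6.553), k2=(14.614, 7.543, -6.272), k3=(14.623, 7.538, -6.275), k4=(14.446, 7.709, -5.995); state += dt/6·(k1+2k2+2k3+k4)
t=0.005: state=(3.323, 4.768, 7.839)
t=0.010: state=(3.395, 4.807, 7.810)
t=0.015: state=(3.464, 4.848, 7.784)
continuing one RK4 step at a time; state shown every 40 steps (Δt=0.2):
t=0.200: state=(5.709, 6.846, 8.728)
t=0.400: state=(6.935, 6.737, 12.255)
t=0.600: state=(5.337, 4.365, 12.153)
t=0.800: state=(4.200, 4.095, 9.792)
t=1.000: state=(4.760, 5.348, 8.786)
t=1.200: state=(6.056, 6.577, 10.198)
t=1.400: state=(6.184, 5.775, 11.922)
t=1.600: state=(5.082, 4.603, 11.163)
t=1.800: state=(4.700, 4.805, 9.769)
t=2.000: state=(5.321, 5.754, 9.663)
t=2.200: state=(5.983, 6.102, 10.862)
t=2.400: state=(5.682, 5.338, 11.404)
t=2.600: state=(5.064, 4.881, 10.622)
t=2.800: state=(5.076, 5.252, 9.951)
t=3.000: state=(5.564, 5.802, 10.265)
t=3.200: state=(5.772, 5.712, 10.991)
t=3.400: state=(5.432, 5.218, 10.974)
t=3.600: state=(5.160, 5.133, 10.412)
t=3.800: state=(5.317, 5.471, 10.205)
t=4.000: state=(5.605, 5.694, 10.579)
t=4.200: state=(5.587, 5.490, 10.900)
t=4.400: state=(5.346, 5.243, 10.708)
t=4.600: state=(5.275, 5.312, 10.390)
t=4.800: state=(5.437, 5.536, 10.416)
t=4.865: state=(5.497, 5.579, 10.498)
largest grid value and its neighbours: y(0.295)=7.36078, y(0.300)=7.36079, y(0.305)=7.35769
parabola through these three points peaks at t≈0.298 with y≈7.36117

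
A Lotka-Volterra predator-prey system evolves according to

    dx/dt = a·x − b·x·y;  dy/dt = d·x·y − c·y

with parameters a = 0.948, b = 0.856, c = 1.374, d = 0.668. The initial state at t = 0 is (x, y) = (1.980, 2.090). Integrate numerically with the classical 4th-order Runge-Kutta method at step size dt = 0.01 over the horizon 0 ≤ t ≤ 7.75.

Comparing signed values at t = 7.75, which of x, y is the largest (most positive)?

largest component: x

t=0.000: state=(1.980, 2.090)
step 1 (dt=0.01): k1=(-1.665, -0.107), k2=(-1.657, -0.119), k3=(-1.657, -0.119), k4=(-1.649, -0.130); state += dt/6·(k1+2k2+2k3+k4)
t=0.010: state=(1.963, 2.089)
t=0.020: state=(1.947, 2.087)
t=0.030: state=(1.931, 2.086)
continuing one RK4 step at a time; state shown every 50 steps (Δt=0.5):
t=0.500: state=(1.361, 1.815)
t=1.000: state=(1.106, 1.368)
t=1.500: state=(1.078, 0.986)
t=2.000: state=(1.206, 0.724)
t=2.500: state=(1.475, 0.567)
t=3.000: state=(1.891, 0.499)
t=3.500: state=(2.454, 0.516)
t=4.000: state=(3.084, 0.655)
t=4.500: state=(3.507, 1.003)
t=5.000: state=(3.248, 1.597)
t=5.500: state=(2.347, 2.061)
t=6.000: state=(1.561, 1.970)
t=6.500: state=(1.176, 1.550)
t=7.000: state=(1.068, 1.127)
t=7.500: state=(1.137, 0.816)
t=7.750: state=(1.225, 0.705)
compare at T: x=1.225, y=0.705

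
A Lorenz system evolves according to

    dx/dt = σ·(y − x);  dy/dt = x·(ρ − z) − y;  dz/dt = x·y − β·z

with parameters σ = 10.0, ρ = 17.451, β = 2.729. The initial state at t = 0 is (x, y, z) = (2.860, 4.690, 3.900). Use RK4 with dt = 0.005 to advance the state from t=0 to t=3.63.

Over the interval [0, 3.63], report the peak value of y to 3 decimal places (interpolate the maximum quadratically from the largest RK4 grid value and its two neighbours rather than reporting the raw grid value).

t=0.000: state=(2.860, 4.690, 3.900)
step 1 (dt=0.005): k1=(18.300, 34.066, 2.770), k2=(18.694, 34.581, 3.213), k3=(18.697, 34.589, 3.219), k4=(19.095, 35.112, 3.676); state += dt/6·(k1+2k2+2k3+k4)
t=0.005: state=(2.953, 4.863, 3.916)
t=0.010: state=(3.051, 5.041, 3.937)
t=0.015: state=(3.153, 5.225, 3.963)
continuing one RK4 step at a time; state shown every 40 steps (Δt=0.2):
t=0.200: state=(10.015, 14.658, 12.783)
t=0.400: state=(8.162, 2.162, 24.531)
t=0.600: state=(0.885, -0.317, 14.333)
t=0.800: state=(0.071, 0.017, 8.298)
t=1.000: state=(0.092, 0.147, 4.808)
t=1.200: state=(0.358, 0.618, 2.798)
t=1.400: state=(1.618, 2.869, 1.870)
t=1.600: state=(7.309, 12.255, 6.268)
t=1.800: state=(11.704, 6.466, 27.276)
t=2.000: state=(1.071, -1.397, 16.788)
t=2.200: state=(-1.053, -1.613, 9.808)
t=2.400: state=(-2.972, -4.652, 6.619)
t=2.600: state=(-8.876, -12.718, 12.372)
t=2.800: state=(-9.018, -4.562, 23.880)
t=3.000: state=(-2.298, -0.977, 15.214)
t=3.200: state=(-1.972, -2.624, 9.295)
t=3.400: state=(-5.025, -7.661, 8.096)
t=3.600: state=(-10.894, -11.950, 19.788)
t=3.630: state=(-10.983, -10.494, 21.795)
largest grid value and its neighbours: y(1.680)=16.27468, y(1.685)=16.30323, y(1.690)=16.29010
parabola through these three points peaks at t≈1.686 with y≈16.30394

max y = 16.304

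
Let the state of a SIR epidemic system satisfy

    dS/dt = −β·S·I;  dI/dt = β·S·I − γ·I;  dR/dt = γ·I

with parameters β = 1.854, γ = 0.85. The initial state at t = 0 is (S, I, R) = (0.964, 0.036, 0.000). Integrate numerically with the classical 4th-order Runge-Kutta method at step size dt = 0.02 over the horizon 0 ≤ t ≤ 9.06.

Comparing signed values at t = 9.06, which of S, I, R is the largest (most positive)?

largest component: R

t=0.000: state=(0.964, 0.036, 0.000)
step 1 (dt=0.02): k1=(-0.064, 0.034, 0.031), k2=(-0.065, 0.034, 0.031), k3=(-0.065, 0.034, 0.031), k4=(-0.065, 0.034, 0.031); state += dt/6·(k1+2k2+2k3+k4)
t=0.020: state=(0.963, 0.037, 0.001)
t=0.040: state=(0.961, 0.037, 0.001)
t=0.060: state=(0.960, 0.038, 0.002)
continuing one RK4 step at a time; state shown every 25 steps (Δt=0.5):
t=0.500: state=(0.924, 0.057, 0.019)
t=1.000: state=(0.866, 0.085, 0.049)
t=1.500: state=(0.788, 0.120, 0.092)
t=2.000: state=(0.693, 0.156, 0.151)
t=2.500: state=(0.592, 0.184, 0.224)
t=3.000: state=(0.495, 0.199, 0.306)
t=3.500: state=(0.411, 0.198, 0.391)
t=4.000: state=(0.344, 0.184, 0.472)
t=4.500: state=(0.293, 0.161, 0.546)
t=5.000: state=(0.255, 0.136, 0.609)
t=5.500: state=(0.228, 0.111, 0.661)
t=6.000: state=(0.208, 0.089, 0.704)
t=6.500: state=(0.193, 0.070, 0.737)
t=7.000: state=(0.182, 0.054, 0.763)
t=7.500: state=(0.174, 0.042, 0.784)
t=8.000: state=(0.169, 0.032, 0.799)
t=8.500: state=(0.164, 0.024, 0.811)
t=9.000: state=(0.161, 0.019, 0.820)
t=9.060: state=(0.161, 0.018, 0.821)
compare at T: S=0.161, I=0.018, R=0.821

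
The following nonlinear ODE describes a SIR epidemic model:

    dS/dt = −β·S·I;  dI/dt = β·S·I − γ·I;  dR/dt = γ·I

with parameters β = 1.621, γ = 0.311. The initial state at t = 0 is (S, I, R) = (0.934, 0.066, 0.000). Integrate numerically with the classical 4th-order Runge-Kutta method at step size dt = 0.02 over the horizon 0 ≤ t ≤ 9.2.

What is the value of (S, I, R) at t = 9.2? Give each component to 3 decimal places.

(S, I, R) = (0.010, 0.122, 0.868)

t=0.000: state=(0.934, 0.066, 0.000)
step 1 (dt=0.02): k1=(-0.100, 0.079, 0.021), k2=(-0.101, 0.080, 0.021), k3=(-0.101, 0.080, 0.021), k4=(-0.102, 0.081, 0.021); state += dt/6·(k1+2k2+2k3+k4)
t=0.020: state=(0.932, 0.068, 0.000)
t=0.040: state=(0.930, 0.069, 0.001)
t=0.060: state=(0.928, 0.071, 0.001)
continuing one RK4 step at a time; state shown every 25 steps (Δt=0.5):
t=0.500: state=(0.869, 0.118, 0.014)
t=1.000: state=(0.766, 0.196, 0.038)
t=1.500: state=(0.629, 0.295, 0.076)
t=2.000: state=(0.475, 0.395, 0.130)
t=2.500: state=(0.334, 0.469, 0.198)
t=3.000: state=(0.224, 0.502, 0.274)
t=3.500: state=(0.149, 0.499, 0.352)
t=4.000: state=(0.101, 0.472, 0.427)
t=4.500: state=(0.070, 0.432, 0.498)
t=5.000: state=(0.050, 0.388, 0.562)
t=5.500: state=(0.037, 0.344, 0.619)
t=6.000: state=(0.029, 0.303, 0.669)
t=6.500: state=(0.023, 0.264, 0.713)
t=7.000: state=(0.019, 0.230, 0.751)
t=7.500: state=(0.016, 0.200, 0.785)
t=8.000: state=(0.013, 0.173, 0.814)
t=8.500: state=(0.012, 0.150, 0.839)
t=9.000: state=(0.011, 0.129, 0.860)
t=9.200: state=(0.010, 0.122, 0.868)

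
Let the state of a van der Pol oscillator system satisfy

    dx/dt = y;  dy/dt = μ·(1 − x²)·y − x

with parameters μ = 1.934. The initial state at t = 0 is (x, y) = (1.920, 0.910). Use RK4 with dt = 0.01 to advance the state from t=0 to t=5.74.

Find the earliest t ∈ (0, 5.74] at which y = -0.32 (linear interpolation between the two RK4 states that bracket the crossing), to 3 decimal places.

t=0.000: state=(1.920, 0.910)
step 1 (dt=0.01): k1=(0.910, -6.648), k2=(0.877, -6.509), k3=(0.877, -6.512), k4=(0.845, -6.374); state += dt/6·(k1+2k2+2k3+k4)
t=0.010: state=(1.929, 0.845)
t=0.020: state=(1.937, 0.783)
t=0.030: state=(1.944, 0.723)
continuing one RK4 step at a time; state shown every 20 steps (Δt=0.2):
t=0.200: state=(2.003, 0.060)
t=0.400: state=(1.982, -0.218)
t=0.600: state=(1.927, -0.312)
t=0.620: state=(1.921, -0.318)
next step: t=0.630: state=(1.918, -0.320) — y has crossed -0.32
linear interpolation between t=0.620 (-0.31770) and t=0.630 (-0.32034) → t≈0.629

t = 0.629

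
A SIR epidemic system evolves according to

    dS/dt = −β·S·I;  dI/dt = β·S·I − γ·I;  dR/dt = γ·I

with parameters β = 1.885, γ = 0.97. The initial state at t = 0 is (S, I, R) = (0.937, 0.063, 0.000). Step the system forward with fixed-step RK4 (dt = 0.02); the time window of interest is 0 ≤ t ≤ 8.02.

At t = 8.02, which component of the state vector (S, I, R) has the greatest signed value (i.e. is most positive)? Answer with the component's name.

t=0.000: state=(0.937, 0.063, 0.000)
step 1 (dt=0.02): k1=(-0.111, 0.050, 0.061), k2=(-0.112, 0.050, 0.062), k3=(-0.112, 0.050, 0.062), k4=(-0.113, 0.051, 0.062); state += dt/6·(k1+2k2+2k3+k4)
t=0.020: state=(0.935, 0.064, 0.001)
t=0.040: state=(0.932, 0.065, 0.002)
t=0.060: state=(0.930, 0.066, 0.004)
continuing one RK4 step at a time; state shown every 25 steps (Δt=0.5):
t=0.500: state=(0.872, 0.091, 0.037)
t=1.000: state=(0.788, 0.123, 0.089)
t=1.500: state=(0.692, 0.152, 0.156)
t=2.000: state=(0.594, 0.171, 0.235)
t=2.500: state=(0.503, 0.177, 0.320)
t=3.000: state=(0.427, 0.169, 0.404)
t=3.500: state=(0.367, 0.151, 0.482)
t=4.000: state=(0.322, 0.128, 0.550)
t=4.500: state=(0.288, 0.105, 0.606)
t=5.000: state=(0.264, 0.084, 0.652)
t=5.500: state=(0.246, 0.066, 0.688)
t=6.000: state=(0.233, 0.051, 0.716)
t=6.500: state=(0.223, 0.039, 0.738)
t=7.000: state=(0.216, 0.029, 0.754)
t=7.500: state=(0.211, 0.022, 0.767)
t=8.000: state=(0.207, 0.017, 0.776)
t=8.020: state=(0.207, 0.016, 0.776)
compare at T: S=0.207, I=0.016, R=0.776

largest component: R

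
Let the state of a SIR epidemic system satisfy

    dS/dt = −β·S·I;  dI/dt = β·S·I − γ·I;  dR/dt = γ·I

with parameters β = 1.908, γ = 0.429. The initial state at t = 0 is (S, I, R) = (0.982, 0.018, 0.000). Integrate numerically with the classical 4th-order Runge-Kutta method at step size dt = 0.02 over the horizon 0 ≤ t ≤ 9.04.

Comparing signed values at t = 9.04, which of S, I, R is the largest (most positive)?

t=0.000: state=(0.982, 0.018, 0.000)
step 1 (dt=0.02): k1=(-0.034, 0.026, 0.008), k2=(-0.034, 0.026, 0.008), k3=(-0.034, 0.026, 0.008), k4=(-0.035, 0.027, 0.008); state += dt/6·(k1+2k2+2k3+k4)
t=0.020: state=(0.981, 0.019, 0.000)
t=0.040: state=(0.981, 0.019, 0.000)
t=0.060: state=(0.980, 0.020, 0.000)
continuing one RK4 step at a time; state shown every 25 steps (Δt=0.5):
t=0.500: state=(0.958, 0.037, 0.006)
t=1.000: state=(0.911, 0.072, 0.017)
t=1.500: state=(0.827, 0.134, 0.039)
t=2.000: state=(0.698, 0.225, 0.077)
t=2.500: state=(0.536, 0.328, 0.136)
t=3.000: state=(0.376, 0.408, 0.216)
t=3.500: state=(0.250, 0.442, 0.308)
t=4.000: state=(0.164, 0.434, 0.402)
t=4.500: state=(0.110, 0.398, 0.492)
t=5.000: state=(0.077, 0.351, 0.572)
t=5.500: state=(0.056, 0.301, 0.642)
t=6.000: state=(0.043, 0.255, 0.702)
t=6.500: state=(0.035, 0.213, 0.752)
t=7.000: state=(0.029, 0.178, 0.794)
t=7.500: state=(0.025, 0.147, 0.828)
t=8.000: state=(0.022, 0.121, 0.857)
t=8.500: state=(0.020, 0.100, 0.881)
t=9.000: state=(0.018, 0.082, 0.900)
t=9.040: state=(0.018, 0.081, 0.902)
compare at T: S=0.018, I=0.081, R=0.902

largest component: R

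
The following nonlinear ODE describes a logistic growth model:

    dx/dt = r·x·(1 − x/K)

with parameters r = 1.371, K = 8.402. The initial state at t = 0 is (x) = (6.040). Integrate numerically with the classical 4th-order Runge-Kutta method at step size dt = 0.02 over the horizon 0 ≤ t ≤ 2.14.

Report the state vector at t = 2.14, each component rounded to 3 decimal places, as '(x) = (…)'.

t=0.000: state=(6.040)
step 1 (dt=0.02): k1=(2.328), k2=(2.314), k3=(2.314), k4=(2.300); state += dt/6·(k1+2k2+2k3+k4)
t=0.020: state=(6.086)
t=0.040: state=(6.132)
t=0.060: state=(6.177)
continuing one RK4 step at a time; state shown every 5 steps (Δt=0.1):
t=0.100: state=(6.266)
t=0.200: state=(6.477)
t=0.300: state=(6.673)
t=0.400: state=(6.853)
t=0.500: state=(7.019)
t=0.600: state=(7.170)
t=0.700: state=(7.307)
t=0.800: state=(7.432)
t=0.900: state=(7.543)
t=1.000: state=(7.643)
t=1.100: state=(7.733)
t=1.200: state=(7.812)
t=1.300: state=(7.883)
t=1.400: state=(7.946)
t=1.500: state=(8.002)
t=1.600: state=(8.051)
t=1.700: state=(8.094)
t=1.800: state=(8.132)
t=1.900: state=(8.166)
t=2.000: state=(8.195)
t=2.100: state=(8.221)
t=2.140: state=(8.231)

(x) = (8.231)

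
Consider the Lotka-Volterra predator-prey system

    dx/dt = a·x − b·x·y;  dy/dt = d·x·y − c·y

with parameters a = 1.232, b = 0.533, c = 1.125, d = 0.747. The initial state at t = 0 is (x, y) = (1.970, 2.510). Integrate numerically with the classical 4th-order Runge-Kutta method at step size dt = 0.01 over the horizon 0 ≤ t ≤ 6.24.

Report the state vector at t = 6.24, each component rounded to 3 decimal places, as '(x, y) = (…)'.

(x, y) = (1.557, 3.019)

t=0.000: state=(1.970, 2.510)
step 1 (dt=0.01): k1=(-0.208, 0.870), k2=(-0.213, 0.869), k3=(-0.213, 0.869), k4=(-0.217, 0.869); state += dt/6·(k1+2k2+2k3+k4)
t=0.010: state=(1.968, 2.519)
t=0.020: state=(1.966, 2.527)
t=0.030: state=(1.963, 2.536)
continuing one RK4 step at a time; state shown every 25 steps (Δt=0.25):
t=0.250: state=(1.892, 2.719)
t=0.500: state=(1.770, 2.891)
t=0.750: state=(1.626, 2.997)
t=1.000: state=(1.480, 3.023)
t=1.250: state=(1.350, 2.971)
t=1.500: state=(1.245, 2.856)
t=1.750: state=(1.170, 2.700)
t=2.000: state=(1.124, 2.523)
t=2.250: state=(1.105, 2.344)
t=2.500: state=(1.113, 2.176)
t=2.750: state=(1.145, 2.027)
t=3.000: state=(1.199, 1.904)
t=3.250: state=(1.275, 1.810)
t=3.500: state=(1.369, 1.749)
t=3.750: state=(1.479, 1.722)
t=4.000: state=(1.599, 1.732)
t=4.250: state=(1.722, 1.783)
t=4.500: state=(1.837, 1.877)
t=4.750: state=(1.930, 2.015)
t=5.000: state=(1.985, 2.194)
t=5.250: state=(1.989, 2.402)
t=5.500: state=(1.937, 2.618)
t=5.750: state=(1.835, 2.813)
t=6.000: state=(1.699, 2.954)
t=6.240: state=(1.557, 3.019)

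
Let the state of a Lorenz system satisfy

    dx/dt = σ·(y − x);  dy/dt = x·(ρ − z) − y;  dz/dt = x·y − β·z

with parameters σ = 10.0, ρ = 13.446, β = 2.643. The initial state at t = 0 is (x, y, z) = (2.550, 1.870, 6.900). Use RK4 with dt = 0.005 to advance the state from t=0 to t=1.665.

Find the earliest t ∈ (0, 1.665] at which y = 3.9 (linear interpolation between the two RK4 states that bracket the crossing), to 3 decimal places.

t = 0.129

t=0.000: state=(2.550, 1.870, 6.900)
step 1 (dt=0.005): k1=(-6.800, 14.822, -13.468), k2=(-6.259, 14.759, -13.317), k3=(-6.275, 14.767, -13.316), k4=(-5.748, 14.711, -13.165); state += dt/6·(k1+2k2+2k3+k4)
t=0.005: state=(2.519, 1.944, 6.833)
t=0.010: state=(2.492, 2.017, 6.768)
t=0.015: state=(2.471, 2.090, 6.705)
continuing one RK4 step at a time; state shown every 20 steps (Δt=0.1):
t=0.100: state=(2.666, 3.384, 5.879)
t=0.125: state=(2.875, 3.822, 5.744)
next step: t=0.130: state=(2.923, 3.915, 5.725) — y has crossed 3.9
linear interpolation between t=0.125 (3.82245) and t=0.130 (3.91488) → t≈0.129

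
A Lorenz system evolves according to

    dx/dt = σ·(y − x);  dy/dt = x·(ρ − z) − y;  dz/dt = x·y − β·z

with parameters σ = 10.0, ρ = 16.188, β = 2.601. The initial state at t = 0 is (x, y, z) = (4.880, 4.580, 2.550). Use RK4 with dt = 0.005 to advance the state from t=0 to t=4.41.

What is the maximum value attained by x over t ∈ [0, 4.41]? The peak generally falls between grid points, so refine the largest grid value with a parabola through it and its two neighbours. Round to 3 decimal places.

t=0.000: state=(4.880, 4.580, 2.550)
step 1 (dt=0.005): k1=(-3.000, 61.973, 15.718), k2=(-1.376, 61.525, 16.336), k3=(-1.427, 61.574, 16.346), k4=(0.150, 61.170, 16.973); state += dt/6·(k1+2k2+2k3+k4)
t=0.005: state=(4.873, 4.888, 2.632)
t=0.010: state=(4.881, 5.192, 2.720)
t=0.015: state=(4.904, 5.494, 2.814)
continuing one RK4 step at a time; state shown every 40 steps (Δt=0.2):
t=0.200: state=(11.041, 14.555, 15.205)
t=0.400: state=(6.268, 0.770, 21.919)
t=0.600: state=(0.429, -0.464, 12.940)
t=0.800: state=(-0.307, -0.495, 7.696)
t=1.000: state=(-0.937, -1.492, 4.667)
t=1.200: state=(-3.306, -5.456, 3.880)
t=1.400: state=(-10.250, -13.879, 13.992)
t=1.600: state=(-7.079, -1.887, 22.191)
t=1.800: state=(-1.029, -0.043, 13.395)
t=2.000: state=(-0.493, -0.611, 7.989)
t=2.200: state=(-1.233, -1.942, 4.911)
t=2.400: state=(-4.212, -6.842, 4.732)
t=2.600: state=(-11.130, -13.229, 17.689)
t=2.800: state=(-5.452, -0.971, 20.423)
t=3.000: state=(-0.968, -0.387, 12.262)
t=3.200: state=(-0.928, -1.286, 7.392)
t=3.400: state=(-2.567, -4.057, 5.090)
t=3.600: state=(-7.952, -11.716, 9.831)
t=3.800: state=(-9.575, -5.720, 22.980)
t=4.000: state=(-2.346, -0.565, 15.458)
t=4.200: state=(-1.253, -1.468, 9.396)
t=4.400: state=(-2.725, -4.113, 6.406)
t=4.410: state=(-2.868, -4.345, 6.358)
largest grid value and its neighbours: x(0.250)=12.13259, x(0.255)=12.14977, x(0.260)=12.14752
parabola through these three points peaks at t≈0.257 with x≈12.15121

max x = 12.151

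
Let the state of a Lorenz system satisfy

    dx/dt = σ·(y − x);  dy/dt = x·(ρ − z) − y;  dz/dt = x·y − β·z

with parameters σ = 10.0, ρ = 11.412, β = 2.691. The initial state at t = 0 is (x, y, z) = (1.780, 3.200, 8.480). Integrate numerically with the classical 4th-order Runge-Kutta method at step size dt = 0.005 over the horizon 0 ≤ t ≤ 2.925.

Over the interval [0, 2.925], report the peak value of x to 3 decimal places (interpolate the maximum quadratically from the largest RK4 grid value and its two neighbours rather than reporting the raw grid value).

max x = 7.146

t=0.000: state=(1.780, 3.200, 8.480)
step 1 (dt=0.005): k1=(14.200, 2.019, -17.124), k2=(13.895, 2.196, -16.886), k3=(13.908, 2.192, -16.889), k4=(13.614, 2.368, -16.654); state += dt/6·(k1+2k2+2k3+k4)
t=0.005: state=(1.850, 3.211, 8.396)
t=0.010: state=(1.916, 3.224, 8.313)
t=0.015: state=(1.980, 3.238, 8.234)
continuing one RK4 step at a time; state shown every 20 steps (Δt=0.1):
t=0.100: state=(2.839, 3.727, 7.196)
t=0.200: state=(3.770, 4.795, 6.739)
t=0.300: state=(4.924, 6.190, 7.264)
t=0.400: state=(6.196, 7.384, 8.929)
t=0.500: state=(7.064, 7.493, 11.276)
t=0.600: state=(6.923, 6.230, 12.915)
t=0.700: state=(5.880, 4.638, 12.904)
t=0.800: state=(4.709, 3.705, 11.746)
t=0.900: state=(3.970, 3.508, 10.307)
t=1.000: state=(3.768, 3.810, 9.092)
t=1.100: state=(4.018, 4.458, 8.346)
t=1.200: state=(4.611, 5.335, 8.232)
t=1.300: state=(5.403, 6.218, 8.851)
t=1.400: state=(6.130, 6.705, 10.085)
t=1.500: state=(6.439, 6.447, 11.393)
t=1.600: state=(6.148, 5.598, 12.056)
t=1.700: state=(5.469, 4.736, 11.826)
t=1.800: state=(4.808, 4.263, 11.031)
t=1.900: state=(4.429, 4.226, 10.120)
t=2.000: state=(4.396, 4.524, 9.407)
t=2.100: state=(4.660, 5.042, 9.081)
t=2.200: state=(5.118, 5.628, 9.234)
t=2.300: state=(5.615, 6.064, 9.831)
t=2.400: state=(5.947, 6.133, 10.638)
t=2.500: state=(5.956, 5.790, 11.266)
t=2.600: state=(5.655, 5.253, 11.421)
t=2.700: state=(5.228, 4.812, 11.112)
t=2.800: state=(4.882, 4.626, 10.562)
t=2.900: state=(4.736, 4.703, 10.020)
t=2.925: state=(4.735, 4.756, 9.909)
largest grid value and its neighbours: x(0.535)=7.14549, x(0.540)=7.14553, x(0.545)=7.14263
parabola through these three points peaks at t≈0.538 with x≈7.14588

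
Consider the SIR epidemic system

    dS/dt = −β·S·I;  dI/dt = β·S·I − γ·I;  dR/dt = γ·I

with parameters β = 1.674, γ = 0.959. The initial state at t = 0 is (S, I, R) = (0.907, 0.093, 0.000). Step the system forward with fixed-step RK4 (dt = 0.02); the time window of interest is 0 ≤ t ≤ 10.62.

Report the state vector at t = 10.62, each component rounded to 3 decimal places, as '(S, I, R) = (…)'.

t=0.000: state=(0.907, 0.093, 0.000)
step 1 (dt=0.02): k1=(-0.141, 0.052, 0.089), k2=(-0.142, 0.052, 0.090), k3=(-0.142, 0.052, 0.090), k4=(-0.142, 0.052, 0.090); state += dt/6·(k1+2k2+2k3+k4)
t=0.020: state=(0.904, 0.094, 0.002)
t=0.040: state=(0.901, 0.095, 0.004)
t=0.060: state=(0.898, 0.096, 0.005)
continuing one RK4 step at a time; state shown every 25 steps (Δt=0.5):
t=0.500: state=(0.830, 0.119, 0.051)
t=1.000: state=(0.743, 0.143, 0.114)
t=1.500: state=(0.655, 0.159, 0.186)
t=2.000: state=(0.572, 0.164, 0.264)
t=2.500: state=(0.499, 0.159, 0.342)
t=3.000: state=(0.439, 0.145, 0.415)
t=3.500: state=(0.392, 0.127, 0.481)
t=4.000: state=(0.355, 0.108, 0.537)
t=4.500: state=(0.327, 0.089, 0.584)
t=5.000: state=(0.306, 0.072, 0.622)
t=5.500: state=(0.290, 0.057, 0.653)
t=6.000: state=(0.278, 0.045, 0.677)
t=6.500: state=(0.269, 0.035, 0.696)
t=7.000: state=(0.262, 0.027, 0.711)
t=7.500: state=(0.257, 0.021, 0.722)
t=8.000: state=(0.253, 0.016, 0.731)
t=8.500: state=(0.250, 0.012, 0.738)
t=9.000: state=(0.248, 0.009, 0.743)
t=9.500: state=(0.246, 0.007, 0.747)
t=10.000: state=(0.245, 0.005, 0.750)
t=10.500: state=(0.244, 0.004, 0.752)
t=10.620: state=(0.244, 0.004, 0.752)

(S, I, R) = (0.244, 0.004, 0.752)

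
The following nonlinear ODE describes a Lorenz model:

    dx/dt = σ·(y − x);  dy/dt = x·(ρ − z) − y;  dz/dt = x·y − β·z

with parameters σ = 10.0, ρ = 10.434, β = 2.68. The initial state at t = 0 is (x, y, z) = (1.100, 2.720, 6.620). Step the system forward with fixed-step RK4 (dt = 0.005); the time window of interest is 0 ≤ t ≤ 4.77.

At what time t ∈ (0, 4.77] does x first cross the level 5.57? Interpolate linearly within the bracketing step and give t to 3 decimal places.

t=0.000: state=(1.100, 2.720, 6.620)
step 1 (dt=0.005): k1=(16.200, 1.475, -14.750), k2=(15.832, 1.668, -14.536), k3=(15.846, 1.664, -14.540), k4=(15.491, 1.855, -14.329); state += dt/6·(k1+2k2+2k3+k4)
t=0.005: state=(1.179, 2.728, 6.547)
t=0.010: state=(1.255, 2.739, 6.477)
t=0.015: state=(1.328, 2.751, 6.408)
continuing one RK4 step at a time; state shown every 40 steps (Δt=0.2):
t=0.200: state=(3.225, 4.259, 5.130)
t=0.385: state=(5.568, 6.958, 6.898)
next step: t=0.390: state=(5.637, 7.021, 7.000) — x has crossed 5.57
linear interpolation between t=0.385 (5.56790) and t=0.390 (5.63726) → t≈0.385

t = 0.385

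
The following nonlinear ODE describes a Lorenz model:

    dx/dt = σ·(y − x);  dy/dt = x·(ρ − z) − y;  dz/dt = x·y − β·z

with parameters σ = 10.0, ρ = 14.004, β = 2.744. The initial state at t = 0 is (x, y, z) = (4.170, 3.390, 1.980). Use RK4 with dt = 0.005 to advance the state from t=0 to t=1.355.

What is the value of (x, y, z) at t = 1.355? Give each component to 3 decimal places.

t=0.000: state=(4.170, 3.390, 1.980)
step 1 (dt=0.005): k1=(-7.800, 46.750, 8.703), k2=(-6.436, 46.308, 9.062), k3=(-6.481, 46.347, 9.067), k4=(-5.159, 45.941, 9.428); state += dt/6·(k1+2k2+2k3+k4)
t=0.005: state=(4.138, 3.622, 2.025)
t=0.010: state=(4.118, 3.850, 2.074)
t=0.015: state=(4.111, 4.075, 2.127)
continuing one RK4 step at a time; state shown every 10 steps (Δt=0.05):
t=0.050: state=(4.341, 5.613, 2.612)
t=0.100: state=(5.317, 7.864, 3.797)
t=0.150: state=(6.817, 10.191, 5.884)
t=0.200: state=(8.584, 12.133, 9.197)
t=0.250: state=(10.170, 12.734, 13.576)
t=0.300: state=(10.917, 11.158, 17.860)
t=0.350: state=(10.336, 7.832, 20.365)
t=0.400: state=(8.594, 4.390, 20.451)
t=0.450: state=(6.399, 2.056, 18.927)
t=0.500: state=(4.416, 0.921, 16.857)
t=0.550: state=(2.943, 0.544, 14.813)
t=0.600: state=(1.988, 0.526, 12.973)
t=0.650: state=(1.437, 0.650, 11.355)
t=0.700: state=(1.164, 0.828, 9.943)
t=0.750: state=(1.076, 1.040, 8.716)
t=0.800: state=(1.115, 1.299, 7.658)
t=0.850: state=(1.254, 1.627, 6.757)
t=0.900: state=(1.489, 2.057, 6.008)
t=0.950: state=(1.828, 2.626, 5.419)
t=1.000: state=(2.296, 3.380, 5.013)
t=1.050: state=(2.925, 4.368, 4.843)
t=1.100: state=(3.753, 5.632, 5.002)
t=1.150: state=(4.812, 7.171, 5.645)
t=1.200: state=(6.101, 8.873, 6.978)
t=1.250: state=(7.534, 10.419, 9.186)
t=1.300: state=(8.878, 11.236, 12.221)
t=1.350: state=(9.747, 10.724, 15.517)
t=1.355: state=(9.791, 10.589, 15.823)

(x, y, z) = (9.791, 10.589, 15.823)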